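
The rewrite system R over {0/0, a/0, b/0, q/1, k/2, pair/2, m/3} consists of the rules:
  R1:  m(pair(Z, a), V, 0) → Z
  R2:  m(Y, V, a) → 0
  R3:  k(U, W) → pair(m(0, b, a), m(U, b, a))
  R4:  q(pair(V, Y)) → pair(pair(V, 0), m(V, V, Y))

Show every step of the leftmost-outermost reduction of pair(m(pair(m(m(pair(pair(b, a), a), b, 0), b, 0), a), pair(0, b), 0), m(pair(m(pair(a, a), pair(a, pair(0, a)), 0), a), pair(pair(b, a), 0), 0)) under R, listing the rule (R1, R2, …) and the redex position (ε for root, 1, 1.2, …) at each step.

1. pair(m(pair(m(m(pair(pair(b, a), a), b, 0), b, 0), a), pair(0, b), 0), m(pair(m(pair(a, a), pair(a, pair(0, a)), 0), a), pair(pair(b, a), 0), 0))  →  pair(m(m(pair(pair(b, a), a), b, 0), b, 0), m(pair(m(pair(a, a), pair(a, pair(0, a)), 0), a), pair(pair(b, a), 0), 0))   [R1 at 1]
2. pair(m(m(pair(pair(b, a), a), b, 0), b, 0), m(pair(m(pair(a, a), pair(a, pair(0, a)), 0), a), pair(pair(b, a), 0), 0))  →  pair(m(pair(b, a), b, 0), m(pair(m(pair(a, a), pair(a, pair(0, a)), 0), a), pair(pair(b, a), 0), 0))   [R1 at 1.1]
3. pair(m(pair(b, a), b, 0), m(pair(m(pair(a, a), pair(a, pair(0, a)), 0), a), pair(pair(b, a), 0), 0))  →  pair(b, m(pair(m(pair(a, a), pair(a, pair(0, a)), 0), a), pair(pair(b, a), 0), 0))   [R1 at 1]
4. pair(b, m(pair(m(pair(a, a), pair(a, pair(0, a)), 0), a), pair(pair(b, a), 0), 0))  →  pair(b, m(pair(a, a), pair(a, pair(0, a)), 0))   [R1 at 2]
5. pair(b, m(pair(a, a), pair(a, pair(0, a)), 0))  →  pair(b, a)   [R1 at 2]

pair(b, a)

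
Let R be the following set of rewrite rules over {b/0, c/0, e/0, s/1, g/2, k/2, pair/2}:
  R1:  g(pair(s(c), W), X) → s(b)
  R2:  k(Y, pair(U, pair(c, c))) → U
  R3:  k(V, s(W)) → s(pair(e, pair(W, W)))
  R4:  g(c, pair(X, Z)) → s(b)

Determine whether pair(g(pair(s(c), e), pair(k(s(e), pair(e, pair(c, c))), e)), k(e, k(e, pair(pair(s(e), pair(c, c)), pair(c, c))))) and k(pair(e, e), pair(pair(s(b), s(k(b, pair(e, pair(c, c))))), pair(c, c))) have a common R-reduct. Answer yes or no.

yes — NF(t₁) = pair(s(b), s(e)), NF(t₂) = pair(s(b), s(e))

Reduce t₁ = pair(g(pair(s(c), e), pair(k(s(e), pair(e, pair(c, c))), e)), k(e, k(e, pair(pair(s(e), pair(c, c)), pair(c, c))))):
1. pair(g(pair(s(c), e), pair(k(s(e), pair(e, pair(c, c))), e)), k(e, k(e, pair(pair(s(e), pair(c, c)), pair(c, c)))))  →  pair(s(b), k(e, k(e, pair(pair(s(e), pair(c, c)), pair(c, c)))))   [R1 at 1]
2. pair(s(b), k(e, k(e, pair(pair(s(e), pair(c, c)), pair(c, c)))))  →  pair(s(b), k(e, pair(s(e), pair(c, c))))   [R2 at 2.2]
3. pair(s(b), k(e, pair(s(e), pair(c, c))))  →  pair(s(b), s(e))   [R2 at 2]

Reduce t₂ = k(pair(e, e), pair(pair(s(b), s(k(b, pair(e, pair(c, c))))), pair(c, c))):
1. k(pair(e, e), pair(pair(s(b), s(k(b, pair(e, pair(c, c))))), pair(c, c)))  →  pair(s(b), s(k(b, pair(e, pair(c, c)))))   [R2 at ε]
2. pair(s(b), s(k(b, pair(e, pair(c, c)))))  →  pair(s(b), s(e))   [R2 at 2.1]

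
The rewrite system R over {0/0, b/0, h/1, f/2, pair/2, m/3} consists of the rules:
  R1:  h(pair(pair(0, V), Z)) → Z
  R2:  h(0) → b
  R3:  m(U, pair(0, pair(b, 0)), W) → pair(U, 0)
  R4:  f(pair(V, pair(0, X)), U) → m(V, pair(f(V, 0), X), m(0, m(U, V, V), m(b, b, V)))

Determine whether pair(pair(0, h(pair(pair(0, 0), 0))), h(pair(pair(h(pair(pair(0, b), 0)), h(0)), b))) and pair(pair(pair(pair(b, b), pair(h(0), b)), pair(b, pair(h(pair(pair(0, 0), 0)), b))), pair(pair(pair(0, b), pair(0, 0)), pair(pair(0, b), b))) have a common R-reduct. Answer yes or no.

no — NF(t₁) = pair(pair(0, 0), b), NF(t₂) = pair(pair(pair(pair(b, b), pair(b, b)), pair(b, pair(0, b))), pair(pair(pair(0, b), pair(0, 0)), pair(pair(0, b), b)))

Reduce t₁ = pair(pair(0, h(pair(pair(0, 0), 0))), h(pair(pair(h(pair(pair(0, b), 0)), h(0)), b))):
1. pair(pair(0, h(pair(pair(0, 0), 0))), h(pair(pair(h(pair(pair(0, b), 0)), h(0)), b)))  →  pair(pair(0, 0), h(pair(pair(h(pair(pair(0, b), 0)), h(0)), b)))   [R1 at 1.2]
2. pair(pair(0, 0), h(pair(pair(h(pair(pair(0, b), 0)), h(0)), b)))  →  pair(pair(0, 0), h(pair(pair(0, h(0)), b)))   [R1 at 2.1.1.1]
3. pair(pair(0, 0), h(pair(pair(0, h(0)), b)))  →  pair(pair(0, 0), b)   [R1 at 2]

Reduce t₂ = pair(pair(pair(pair(b, b), pair(h(0), b)), pair(b, pair(h(pair(pair(0, 0), 0)), b))), pair(pair(pair(0, b), pair(0, 0)), pair(pair(0, b), b))):
1. pair(pair(pair(pair(b, b), pair(h(0), b)), pair(b, pair(h(pair(pair(0, 0), 0)), b))), pair(pair(pair(0, b), pair(0, 0)), pair(pair(0, b), b)))  →  pair(pair(pair(pair(b, b), pair(b, b)), pair(b, pair(h(pair(pair(0, 0), 0)), b))), pair(pair(pair(0, b), pair(0, 0)), pair(pair(0, b), b)))   [R2 at 1.1.2.1]
2. pair(pair(pair(pair(b, b), pair(b, b)), pair(b, pair(h(pair(pair(0, 0), 0)), b))), pair(pair(pair(0, b), pair(0, 0)), pair(pair(0, b), b)))  →  pair(pair(pair(pair(b, b), pair(b, b)), pair(b, pair(0, b))), pair(pair(pair(0, b), pair(0, 0)), pair(pair(0, b), b)))   [R1 at 1.2.2.1]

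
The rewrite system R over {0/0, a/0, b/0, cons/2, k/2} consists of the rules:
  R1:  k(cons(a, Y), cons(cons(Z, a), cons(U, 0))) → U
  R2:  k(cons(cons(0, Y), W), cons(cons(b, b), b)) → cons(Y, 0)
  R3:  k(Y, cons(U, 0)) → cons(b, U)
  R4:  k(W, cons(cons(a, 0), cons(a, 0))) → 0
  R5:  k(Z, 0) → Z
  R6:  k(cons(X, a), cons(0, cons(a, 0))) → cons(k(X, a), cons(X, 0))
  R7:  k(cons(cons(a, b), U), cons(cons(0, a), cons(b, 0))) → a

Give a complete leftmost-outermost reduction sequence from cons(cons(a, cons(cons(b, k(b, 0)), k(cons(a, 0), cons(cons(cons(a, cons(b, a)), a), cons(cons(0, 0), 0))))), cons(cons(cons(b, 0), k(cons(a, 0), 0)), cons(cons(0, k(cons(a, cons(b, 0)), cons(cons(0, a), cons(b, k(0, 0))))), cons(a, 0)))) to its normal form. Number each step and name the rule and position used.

cons(cons(a, cons(cons(b, b), cons(0, 0))), cons(cons(cons(b, 0), cons(a, 0)), cons(cons(0, b), cons(a, 0))))

1. cons(cons(a, cons(cons(b, k(b, 0)), k(cons(a, 0), cons(cons(cons(a, cons(b, a)), a), cons(cons(0, 0), 0))))), cons(cons(cons(b, 0), k(cons(a, 0), 0)), cons(cons(0, k(cons(a, cons(b, 0)), cons(cons(0, a), cons(b, k(0, 0))))), cons(a, 0))))  →  cons(cons(a, cons(cons(b, b), k(cons(a, 0), cons(cons(cons(a, cons(b, a)), a), cons(cons(0, 0), 0))))), cons(cons(cons(b, 0), k(cons(a, 0), 0)), cons(cons(0, k(cons(a, cons(b, 0)), cons(cons(0, a), cons(b, k(0, 0))))), cons(a, 0))))   [R5 at 1.2.1.2]
2. cons(cons(a, cons(cons(b, b), k(cons(a, 0), cons(cons(cons(a, cons(b, a)), a), cons(cons(0, 0), 0))))), cons(cons(cons(b, 0), k(cons(a, 0), 0)), cons(cons(0, k(cons(a, cons(b, 0)), cons(cons(0, a), cons(b, k(0, 0))))), cons(a, 0))))  →  cons(cons(a, cons(cons(b, b), cons(0, 0))), cons(cons(cons(b, 0), k(cons(a, 0), 0)), cons(cons(0, k(cons(a, cons(b, 0)), cons(cons(0, a), cons(b, k(0, 0))))), cons(a, 0))))   [R1 at 1.2.2]
3. cons(cons(a, cons(cons(b, b), cons(0, 0))), cons(cons(cons(b, 0), k(cons(a, 0), 0)), cons(cons(0, k(cons(a, cons(b, 0)), cons(cons(0, a), cons(b, k(0, 0))))), cons(a, 0))))  →  cons(cons(a, cons(cons(b, b), cons(0, 0))), cons(cons(cons(b, 0), cons(a, 0)), cons(cons(0, k(cons(a, cons(b, 0)), cons(cons(0, a), cons(b, k(0, 0))))), cons(a, 0))))   [R5 at 2.1.2]
4. cons(cons(a, cons(cons(b, b), cons(0, 0))), cons(cons(cons(b, 0), cons(a, 0)), cons(cons(0, k(cons(a, cons(b, 0)), cons(cons(0, a), cons(b, k(0, 0))))), cons(a, 0))))  →  cons(cons(a, cons(cons(b, b), cons(0, 0))), cons(cons(cons(b, 0), cons(a, 0)), cons(cons(0, k(cons(a, cons(b, 0)), cons(cons(0, a), cons(b, 0)))), cons(a, 0))))   [R5 at 2.2.1.2.2.2.2]
5. cons(cons(a, cons(cons(b, b), cons(0, 0))), cons(cons(cons(b, 0), cons(a, 0)), cons(cons(0, k(cons(a, cons(b, 0)), cons(cons(0, a), cons(b, 0)))), cons(a, 0))))  →  cons(cons(a, cons(cons(b, b), cons(0, 0))), cons(cons(cons(b, 0), cons(a, 0)), cons(cons(0, b), cons(a, 0))))   [R1 at 2.2.1.2]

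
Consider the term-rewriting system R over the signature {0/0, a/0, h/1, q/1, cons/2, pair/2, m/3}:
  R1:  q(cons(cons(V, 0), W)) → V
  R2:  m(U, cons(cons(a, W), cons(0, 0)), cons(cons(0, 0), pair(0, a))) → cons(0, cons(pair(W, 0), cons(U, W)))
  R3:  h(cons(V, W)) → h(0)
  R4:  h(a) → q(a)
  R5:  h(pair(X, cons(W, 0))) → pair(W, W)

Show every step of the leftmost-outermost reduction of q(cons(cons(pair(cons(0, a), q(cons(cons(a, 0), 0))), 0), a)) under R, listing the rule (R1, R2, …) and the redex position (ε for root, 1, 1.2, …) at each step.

1. q(cons(cons(pair(cons(0, a), q(cons(cons(a, 0), 0))), 0), a))  →  pair(cons(0, a), q(cons(cons(a, 0), 0)))   [R1 at ε]
2. pair(cons(0, a), q(cons(cons(a, 0), 0)))  →  pair(cons(0, a), a)   [R1 at 2]

pair(cons(0, a), a)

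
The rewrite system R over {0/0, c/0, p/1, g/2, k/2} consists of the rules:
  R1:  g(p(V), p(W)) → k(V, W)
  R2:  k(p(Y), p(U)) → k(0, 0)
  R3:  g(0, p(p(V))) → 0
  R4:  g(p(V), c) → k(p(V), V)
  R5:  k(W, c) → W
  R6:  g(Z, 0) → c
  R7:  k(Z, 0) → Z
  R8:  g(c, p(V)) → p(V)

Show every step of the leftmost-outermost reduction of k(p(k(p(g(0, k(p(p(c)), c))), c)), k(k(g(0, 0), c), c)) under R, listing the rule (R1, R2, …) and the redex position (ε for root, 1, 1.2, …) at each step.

p(p(0))

1. k(p(k(p(g(0, k(p(p(c)), c))), c)), k(k(g(0, 0), c), c))  →  k(p(p(g(0, k(p(p(c)), c)))), k(k(g(0, 0), c), c))   [R5 at 1.1]
2. k(p(p(g(0, k(p(p(c)), c)))), k(k(g(0, 0), c), c))  →  k(p(p(g(0, p(p(c))))), k(k(g(0, 0), c), c))   [R5 at 1.1.1.2]
3. k(p(p(g(0, p(p(c))))), k(k(g(0, 0), c), c))  →  k(p(p(0)), k(k(g(0, 0), c), c))   [R3 at 1.1.1]
4. k(p(p(0)), k(k(g(0, 0), c), c))  →  k(p(p(0)), k(g(0, 0), c))   [R5 at 2]
5. k(p(p(0)), k(g(0, 0), c))  →  k(p(p(0)), g(0, 0))   [R5 at 2]
6. k(p(p(0)), g(0, 0))  →  k(p(p(0)), c)   [R6 at 2]
7. k(p(p(0)), c)  →  p(p(0))   [R5 at ε]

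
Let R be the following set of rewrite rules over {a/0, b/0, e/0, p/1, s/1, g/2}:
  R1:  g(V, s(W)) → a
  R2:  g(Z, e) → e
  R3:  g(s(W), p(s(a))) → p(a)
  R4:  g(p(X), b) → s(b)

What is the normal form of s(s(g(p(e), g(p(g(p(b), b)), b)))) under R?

1. s(s(g(p(e), g(p(g(p(b), b)), b))))  →  s(s(g(p(e), s(b))))   [R4 at 1.1.2]
2. s(s(g(p(e), s(b))))  →  s(s(a))   [R1 at 1.1]

s(s(a))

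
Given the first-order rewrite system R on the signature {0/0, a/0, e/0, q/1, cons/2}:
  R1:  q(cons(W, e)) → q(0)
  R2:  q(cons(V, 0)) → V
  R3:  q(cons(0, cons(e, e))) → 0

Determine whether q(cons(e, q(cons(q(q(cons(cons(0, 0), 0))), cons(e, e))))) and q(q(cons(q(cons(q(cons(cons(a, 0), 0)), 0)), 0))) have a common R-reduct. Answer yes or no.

Reduce t₁ = q(cons(e, q(cons(q(q(cons(cons(0, 0), 0))), cons(e, e))))):
1. q(cons(e, q(cons(q(q(cons(cons(0, 0), 0))), cons(e, e)))))  →  q(cons(e, q(cons(q(cons(0, 0)), cons(e, e)))))   [R2 at 1.2.1.1.1]
2. q(cons(e, q(cons(q(cons(0, 0)), cons(e, e)))))  →  q(cons(e, q(cons(0, cons(e, e)))))   [R2 at 1.2.1.1]
3. q(cons(e, q(cons(0, cons(e, e)))))  →  q(cons(e, 0))   [R3 at 1.2]
4. q(cons(e, 0))  →  e   [R2 at ε]

Reduce t₂ = q(q(cons(q(cons(q(cons(cons(a, 0), 0)), 0)), 0))):
1. q(q(cons(q(cons(q(cons(cons(a, 0), 0)), 0)), 0)))  →  q(q(cons(q(cons(cons(a, 0), 0)), 0)))   [R2 at 1]
2. q(q(cons(q(cons(cons(a, 0), 0)), 0)))  →  q(q(cons(cons(a, 0), 0)))   [R2 at 1]
3. q(q(cons(cons(a, 0), 0)))  →  q(cons(a, 0))   [R2 at 1]
4. q(cons(a, 0))  →  a   [R2 at ε]

no — NF(t₁) = e, NF(t₂) = a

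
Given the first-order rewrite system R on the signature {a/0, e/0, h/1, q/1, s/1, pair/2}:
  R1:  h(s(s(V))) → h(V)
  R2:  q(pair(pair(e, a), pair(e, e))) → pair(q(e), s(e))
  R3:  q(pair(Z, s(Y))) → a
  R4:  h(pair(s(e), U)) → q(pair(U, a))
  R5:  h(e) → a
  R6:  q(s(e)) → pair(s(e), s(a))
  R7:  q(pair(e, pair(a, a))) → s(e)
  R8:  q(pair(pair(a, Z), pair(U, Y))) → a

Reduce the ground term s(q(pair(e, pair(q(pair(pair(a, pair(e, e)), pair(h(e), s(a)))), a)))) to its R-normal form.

1. s(q(pair(e, pair(q(pair(pair(a, pair(e, e)), pair(h(e), s(a)))), a))))  →  s(q(pair(e, pair(a, a))))   [R8 at 1.1.2.1]
2. s(q(pair(e, pair(a, a))))  →  s(s(e))   [R7 at 1]

s(s(e))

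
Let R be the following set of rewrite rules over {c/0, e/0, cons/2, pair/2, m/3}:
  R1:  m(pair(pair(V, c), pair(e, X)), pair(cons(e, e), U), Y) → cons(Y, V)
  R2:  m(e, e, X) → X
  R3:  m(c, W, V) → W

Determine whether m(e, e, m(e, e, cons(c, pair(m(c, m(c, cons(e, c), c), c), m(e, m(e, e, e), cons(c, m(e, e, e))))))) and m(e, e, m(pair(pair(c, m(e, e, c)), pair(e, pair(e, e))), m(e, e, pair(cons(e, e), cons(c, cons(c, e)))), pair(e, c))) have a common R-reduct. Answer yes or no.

Reduce t₁ = m(e, e, m(e, e, cons(c, pair(m(c, m(c, cons(e, c), c), c), m(e, m(e, e, e), cons(c, m(e, e, e))))))):
1. m(e, e, m(e, e, cons(c, pair(m(c, m(c, cons(e, c), c), c), m(e, m(e, e, e), cons(c, m(e, e, e)))))))  →  m(e, e, cons(c, pair(m(c, m(c, cons(e, c), c), c), m(e, m(e, e, e), cons(c, m(e, e, e))))))   [R2 at ε]
2. m(e, e, cons(c, pair(m(c, m(c, cons(e, c), c), c), m(e, m(e, e, e), cons(c, m(e, e, e))))))  →  cons(c, pair(m(c, m(c, cons(e, c), c), c), m(e, m(e, e, e), cons(c, m(e, e, e)))))   [R2 at ε]
3. cons(c, pair(m(c, m(c, cons(e, c), c), c), m(e, m(e, e, e), cons(c, m(e, e, e)))))  →  cons(c, pair(m(c, cons(e, c), c), m(e, m(e, e, e), cons(c, m(e, e, e)))))   [R3 at 2.1]
4. cons(c, pair(m(c, cons(e, c), c), m(e, m(e, e, e), cons(c, m(e, e, e)))))  →  cons(c, pair(cons(e, c), m(e, m(e, e, e), cons(c, m(e, e, e)))))   [R3 at 2.1]
5. cons(c, pair(cons(e, c), m(e, m(e, e, e), cons(c, m(e, e, e)))))  →  cons(c, pair(cons(e, c), m(e, e, cons(c, m(e, e, e)))))   [R2 at 2.2.2]
6. cons(c, pair(cons(e, c), m(e, e, cons(c, m(e, e, e)))))  →  cons(c, pair(cons(e, c), cons(c, m(e, e, e))))   [R2 at 2.2]
7. cons(c, pair(cons(e, c), cons(c, m(e, e, e))))  →  cons(c, pair(cons(e, c), cons(c, e)))   [R2 at 2.2.2]

Reduce t₂ = m(e, e, m(pair(pair(c, m(e, e, c)), pair(e, pair(e, e))), m(e, e, pair(cons(e, e), cons(c, cons(c, e)))), pair(e, c))):
1. m(e, e, m(pair(pair(c, m(e, e, c)), pair(e, pair(e, e))), m(e, e, pair(cons(e, e), cons(c, cons(c, e)))), pair(e, c)))  →  m(pair(pair(c, m(e, e, c)), pair(e, pair(e, e))), m(e, e, pair(cons(e, e), cons(c, cons(c, e)))), pair(e, c))   [R2 at ε]
2. m(pair(pair(c, m(e, e, c)), pair(e, pair(e, e))), m(e, e, pair(cons(e, e), cons(c, cons(c, e)))), pair(e, c))  →  m(pair(pair(c, c), pair(e, pair(e, e))), m(e, e, pair(cons(e, e), cons(c, cons(c, e)))), pair(e, c))   [R2 at 1.1.2]
3. m(pair(pair(c, c), pair(e, pair(e, e))), m(e, e, pair(cons(e, e), cons(c, cons(c, e)))), pair(e, c))  →  m(pair(pair(c, c), pair(e, pair(e, e))), pair(cons(e, e), cons(c, cons(c, e))), pair(e, c))   [R2 at 2]
4. m(pair(pair(c, c), pair(e, pair(e, e))), pair(cons(e, e), cons(c, cons(c, e))), pair(e, c))  →  cons(pair(e, c), c)   [R1 at ε]

no — NF(t₁) = cons(c, pair(cons(e, c), cons(c, e))), NF(t₂) = cons(pair(e, c), c)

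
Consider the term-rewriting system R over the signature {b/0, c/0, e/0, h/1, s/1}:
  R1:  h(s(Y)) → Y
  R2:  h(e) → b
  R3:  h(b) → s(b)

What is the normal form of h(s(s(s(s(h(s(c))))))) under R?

s(s(s(c)))

1. h(s(s(s(s(h(s(c)))))))  →  s(s(s(h(s(c)))))   [R1 at ε]
2. s(s(s(h(s(c)))))  →  s(s(s(c)))   [R1 at 1.1.1]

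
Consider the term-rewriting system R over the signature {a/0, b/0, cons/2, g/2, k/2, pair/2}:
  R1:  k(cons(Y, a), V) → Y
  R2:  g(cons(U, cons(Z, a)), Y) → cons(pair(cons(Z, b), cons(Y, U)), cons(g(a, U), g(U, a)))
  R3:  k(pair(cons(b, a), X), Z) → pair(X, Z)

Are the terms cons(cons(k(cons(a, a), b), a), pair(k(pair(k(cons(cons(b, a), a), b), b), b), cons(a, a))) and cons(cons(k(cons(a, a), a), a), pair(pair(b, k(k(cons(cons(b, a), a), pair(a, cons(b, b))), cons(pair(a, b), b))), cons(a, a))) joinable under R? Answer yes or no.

Reduce t₁ = cons(cons(k(cons(a, a), b), a), pair(k(pair(k(cons(cons(b, a), a), b), b), b), cons(a, a))):
1. cons(cons(k(cons(a, a), b), a), pair(k(pair(k(cons(cons(b, a), a), b), b), b), cons(a, a)))  →  cons(cons(a, a), pair(k(pair(k(cons(cons(b, a), a), b), b), b), cons(a, a)))   [R1 at 1.1]
2. cons(cons(a, a), pair(k(pair(k(cons(cons(b, a), a), b), b), b), cons(a, a)))  →  cons(cons(a, a), pair(k(pair(cons(b, a), b), b), cons(a, a)))   [R1 at 2.1.1.1]
3. cons(cons(a, a), pair(k(pair(cons(b, a), b), b), cons(a, a)))  →  cons(cons(a, a), pair(pair(b, b), cons(a, a)))   [R3 at 2.1]

Reduce t₂ = cons(cons(k(cons(a, a), a), a), pair(pair(b, k(k(cons(cons(b, a), a), pair(a, cons(b, b))), cons(pair(a, b), b))), cons(a, a))):
1. cons(cons(k(cons(a, a), a), a), pair(pair(b, k(k(cons(cons(b, a), a), pair(a, cons(b, b))), cons(pair(a, b), b))), cons(a, a)))  →  cons(cons(a, a), pair(pair(b, k(k(cons(cons(b, a), a), pair(a, cons(b, b))), cons(pair(a, b), b))), cons(a, a)))   [R1 at 1.1]
2. cons(cons(a, a), pair(pair(b, k(k(cons(cons(b, a), a), pair(a, cons(b, b))), cons(pair(a, b), b))), cons(a, a)))  →  cons(cons(a, a), pair(pair(b, k(cons(b, a), cons(pair(a, b), b))), cons(a, a)))   [R1 at 2.1.2.1]
3. cons(cons(a, a), pair(pair(b, k(cons(b, a), cons(pair(a, b), b))), cons(a, a)))  →  cons(cons(a, a), pair(pair(b, b), cons(a, a)))   [R1 at 2.1.2]

yes — NF(t₁) = cons(cons(a, a), pair(pair(b, b), cons(a, a))), NF(t₂) = cons(cons(a, a), pair(pair(b, b), cons(a, a)))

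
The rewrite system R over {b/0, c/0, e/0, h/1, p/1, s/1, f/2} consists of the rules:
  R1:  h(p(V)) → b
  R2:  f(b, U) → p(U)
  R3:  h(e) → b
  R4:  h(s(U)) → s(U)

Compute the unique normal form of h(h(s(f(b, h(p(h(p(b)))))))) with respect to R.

s(p(b))

1. h(h(s(f(b, h(p(h(p(b))))))))  →  h(s(f(b, h(p(h(p(b)))))))   [R4 at 1]
2. h(s(f(b, h(p(h(p(b)))))))  →  s(f(b, h(p(h(p(b))))))   [R4 at ε]
3. s(f(b, h(p(h(p(b))))))  →  s(p(h(p(h(p(b))))))   [R2 at 1]
4. s(p(h(p(h(p(b))))))  →  s(p(b))   [R1 at 1.1]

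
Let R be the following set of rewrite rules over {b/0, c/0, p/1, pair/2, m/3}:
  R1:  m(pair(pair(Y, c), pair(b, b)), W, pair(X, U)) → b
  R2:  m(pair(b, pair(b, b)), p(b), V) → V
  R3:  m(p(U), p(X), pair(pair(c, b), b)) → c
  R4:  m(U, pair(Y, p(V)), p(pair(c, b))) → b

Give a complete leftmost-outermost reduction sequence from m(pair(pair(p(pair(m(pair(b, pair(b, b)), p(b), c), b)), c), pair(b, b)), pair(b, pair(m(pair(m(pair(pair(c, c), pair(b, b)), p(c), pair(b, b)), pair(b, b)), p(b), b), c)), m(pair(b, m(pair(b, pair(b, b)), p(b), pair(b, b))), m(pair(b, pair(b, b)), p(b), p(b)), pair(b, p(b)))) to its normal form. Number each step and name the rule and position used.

1. m(pair(pair(p(pair(m(pair(b, pair(b, b)), p(b), c), b)), c), pair(b, b)), pair(b, pair(m(pair(m(pair(pair(c, c), pair(b, b)), p(c), pair(b, b)), pair(b, b)), p(b), b), c)), m(pair(b, m(pair(b, pair(b, b)), p(b), pair(b, b))), m(pair(b, pair(b, b)), p(b), p(b)), pair(b, p(b))))  →  m(pair(pair(p(pair(c, b)), c), pair(b, b)), pair(b, pair(m(pair(m(pair(pair(c, c), pair(b, b)), p(c), pair(b, b)), pair(b, b)), p(b), b), c)), m(pair(b, m(pair(b, pair(b, b)), p(b), pair(b, b))), m(pair(b, pair(b, b)), p(b), p(b)), pair(b, p(b))))   [R2 at 1.1.1.1.1]
2. m(pair(pair(p(pair(c, b)), c), pair(b, b)), pair(b, pair(m(pair(m(pair(pair(c, c), pair(b, b)), p(c), pair(b, b)), pair(b, b)), p(b), b), c)), m(pair(b, m(pair(b, pair(b, b)), p(b), pair(b, b))), m(pair(b, pair(b, b)), p(b), p(b)), pair(b, p(b))))  →  m(pair(pair(p(pair(c, b)), c), pair(b, b)), pair(b, pair(m(pair(b, pair(b, b)), p(b), b), c)), m(pair(b, m(pair(b, pair(b, b)), p(b), pair(b, b))), m(pair(b, pair(b, b)), p(b), p(b)), pair(b, p(b))))   [R1 at 2.2.1.1.1]
3. m(pair(pair(p(pair(c, b)), c), pair(b, b)), pair(b, pair(m(pair(b, pair(b, b)), p(b), b), c)), m(pair(b, m(pair(b, pair(b, b)), p(b), pair(b, b))), m(pair(b, pair(b, b)), p(b), p(b)), pair(b, p(b))))  →  m(pair(pair(p(pair(c, b)), c), pair(b, b)), pair(b, pair(b, c)), m(pair(b, m(pair(b, pair(b, b)), p(b), pair(b, b))), m(pair(b, pair(b, b)), p(b), p(b)), pair(b, p(b))))   [R2 at 2.2.1]
4. m(pair(pair(p(pair(c, b)), c), pair(b, b)), pair(b, pair(b, c)), m(pair(b, m(pair(b, pair(b, b)), p(b), pair(b, b))), m(pair(b, pair(b, b)), p(b), p(b)), pair(b, p(b))))  →  m(pair(pair(p(pair(c, b)), c), pair(b, b)), pair(b, pair(b, c)), m(pair(b, pair(b, b)), m(pair(b, pair(b, b)), p(b), p(b)), pair(b, p(b))))   [R2 at 3.1.2]
5. m(pair(pair(p(pair(c, b)), c), pair(b, b)), pair(b, pair(b, c)), m(pair(b, pair(b, b)), m(pair(b, pair(b, b)), p(b), p(b)), pair(b, p(b))))  →  m(pair(pair(p(pair(c, b)), c), pair(b, b)), pair(b, pair(b, c)), m(pair(b, pair(b, b)), p(b), pair(b, p(b))))   [R2 at 3.2]
6. m(pair(pair(p(pair(c, b)), c), pair(b, b)), pair(b, pair(b, c)), m(pair(b, pair(b, b)), p(b), pair(b, p(b))))  →  m(pair(pair(p(pair(c, b)), c), pair(b, b)), pair(b, pair(b, c)), pair(b, p(b)))   [R2 at 3]
7. m(pair(pair(p(pair(c, b)), c), pair(b, b)), pair(b, pair(b, c)), pair(b, p(b)))  →  b   [R1 at ε]

b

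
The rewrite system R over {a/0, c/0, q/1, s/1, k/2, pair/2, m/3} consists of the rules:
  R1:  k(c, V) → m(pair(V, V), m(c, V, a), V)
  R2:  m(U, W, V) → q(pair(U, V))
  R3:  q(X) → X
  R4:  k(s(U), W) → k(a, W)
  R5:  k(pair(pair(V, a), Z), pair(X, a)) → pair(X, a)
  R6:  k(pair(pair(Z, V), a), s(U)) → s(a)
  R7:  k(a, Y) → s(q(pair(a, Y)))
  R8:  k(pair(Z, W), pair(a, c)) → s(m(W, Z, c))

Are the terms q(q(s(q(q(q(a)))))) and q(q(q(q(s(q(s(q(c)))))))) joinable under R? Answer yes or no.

no — NF(t₁) = s(a), NF(t₂) = s(s(c))

Reduce t₁ = q(q(s(q(q(q(a)))))):
1. q(q(s(q(q(q(a))))))  →  q(s(q(q(q(a)))))   [R3 at ε]
2. q(s(q(q(q(a)))))  →  s(q(q(q(a))))   [R3 at ε]
3. s(q(q(q(a))))  →  s(q(q(a)))   [R3 at 1]
4. s(q(q(a)))  →  s(q(a))   [R3 at 1]
5. s(q(a))  →  s(a)   [R3 at 1]

Reduce t₂ = q(q(q(q(s(q(s(q(c)))))))):
1. q(q(q(q(s(q(s(q(c))))))))  →  q(q(q(s(q(s(q(c)))))))   [R3 at ε]
2. q(q(q(s(q(s(q(c)))))))  →  q(q(s(q(s(q(c))))))   [R3 at ε]
3. q(q(s(q(s(q(c))))))  →  q(s(q(s(q(c)))))   [R3 at ε]
4. q(s(q(s(q(c)))))  →  s(q(s(q(c))))   [R3 at ε]
5. s(q(s(q(c))))  →  s(s(q(c)))   [R3 at 1]
6. s(s(q(c)))  →  s(s(c))   [R3 at 1.1]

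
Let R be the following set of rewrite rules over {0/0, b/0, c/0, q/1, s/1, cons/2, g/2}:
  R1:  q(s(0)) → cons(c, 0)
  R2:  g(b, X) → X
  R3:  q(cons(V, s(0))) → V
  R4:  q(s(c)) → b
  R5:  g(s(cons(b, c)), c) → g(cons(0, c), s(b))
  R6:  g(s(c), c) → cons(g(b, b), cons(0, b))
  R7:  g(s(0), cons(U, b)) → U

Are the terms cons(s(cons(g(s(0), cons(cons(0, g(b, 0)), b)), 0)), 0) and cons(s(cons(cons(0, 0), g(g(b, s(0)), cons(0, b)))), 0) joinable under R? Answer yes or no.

Reduce t₁ = cons(s(cons(g(s(0), cons(cons(0, g(b, 0)), b)), 0)), 0):
1. cons(s(cons(g(s(0), cons(cons(0, g(b, 0)), b)), 0)), 0)  →  cons(s(cons(cons(0, g(b, 0)), 0)), 0)   [R7 at 1.1.1]
2. cons(s(cons(cons(0, g(b, 0)), 0)), 0)  →  cons(s(cons(cons(0, 0), 0)), 0)   [R2 at 1.1.1.2]

Reduce t₂ = cons(s(cons(cons(0, 0), g(g(b, s(0)), cons(0, b)))), 0):
1. cons(s(cons(cons(0, 0), g(g(b, s(0)), cons(0, b)))), 0)  →  cons(s(cons(cons(0, 0), g(s(0), cons(0, b)))), 0)   [R2 at 1.1.2.1]
2. cons(s(cons(cons(0, 0), g(s(0), cons(0, b)))), 0)  →  cons(s(cons(cons(0, 0), 0)), 0)   [R7 at 1.1.2]

yes — NF(t₁) = cons(s(cons(cons(0, 0), 0)), 0), NF(t₂) = cons(s(cons(cons(0, 0), 0)), 0)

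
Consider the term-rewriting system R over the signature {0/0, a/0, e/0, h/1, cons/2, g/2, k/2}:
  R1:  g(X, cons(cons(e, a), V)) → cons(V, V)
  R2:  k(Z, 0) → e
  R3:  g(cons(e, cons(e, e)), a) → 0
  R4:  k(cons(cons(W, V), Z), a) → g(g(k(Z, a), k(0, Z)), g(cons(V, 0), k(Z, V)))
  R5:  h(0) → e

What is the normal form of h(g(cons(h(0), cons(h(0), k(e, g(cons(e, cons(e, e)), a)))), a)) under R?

e

1. h(g(cons(h(0), cons(h(0), k(e, g(cons(e, cons(e, e)), a)))), a))  →  h(g(cons(e, cons(h(0), k(e, g(cons(e, cons(e, e)), a)))), a))   [R5 at 1.1.1]
2. h(g(cons(e, cons(h(0), k(e, g(cons(e, cons(e, e)), a)))), a))  →  h(g(cons(e, cons(e, k(e, g(cons(e, cons(e, e)), a)))), a))   [R5 at 1.1.2.1]
3. h(g(cons(e, cons(e, k(e, g(cons(e, cons(e, e)), a)))), a))  →  h(g(cons(e, cons(e, k(e, 0))), a))   [R3 at 1.1.2.2.2]
4. h(g(cons(e, cons(e, k(e, 0))), a))  →  h(g(cons(e, cons(e, e)), a))   [R2 at 1.1.2.2]
5. h(g(cons(e, cons(e, e)), a))  →  h(0)   [R3 at 1]
6. h(0)  →  e   [R5 at ε]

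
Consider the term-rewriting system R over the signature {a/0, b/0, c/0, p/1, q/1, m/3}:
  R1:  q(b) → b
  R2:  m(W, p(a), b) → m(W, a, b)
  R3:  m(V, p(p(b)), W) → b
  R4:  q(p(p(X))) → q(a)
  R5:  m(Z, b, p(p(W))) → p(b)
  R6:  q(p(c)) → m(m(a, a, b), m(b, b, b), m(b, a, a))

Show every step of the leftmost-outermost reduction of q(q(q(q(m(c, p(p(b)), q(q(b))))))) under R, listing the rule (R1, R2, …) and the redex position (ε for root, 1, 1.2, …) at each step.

1. q(q(q(q(m(c, p(p(b)), q(q(b)))))))  →  q(q(q(q(b))))   [R3 at 1.1.1.1]
2. q(q(q(q(b))))  →  q(q(q(b)))   [R1 at 1.1.1]
3. q(q(q(b)))  →  q(q(b))   [R1 at 1.1]
4. q(q(b))  →  q(b)   [R1 at 1]
5. q(b)  →  b   [R1 at ε]

b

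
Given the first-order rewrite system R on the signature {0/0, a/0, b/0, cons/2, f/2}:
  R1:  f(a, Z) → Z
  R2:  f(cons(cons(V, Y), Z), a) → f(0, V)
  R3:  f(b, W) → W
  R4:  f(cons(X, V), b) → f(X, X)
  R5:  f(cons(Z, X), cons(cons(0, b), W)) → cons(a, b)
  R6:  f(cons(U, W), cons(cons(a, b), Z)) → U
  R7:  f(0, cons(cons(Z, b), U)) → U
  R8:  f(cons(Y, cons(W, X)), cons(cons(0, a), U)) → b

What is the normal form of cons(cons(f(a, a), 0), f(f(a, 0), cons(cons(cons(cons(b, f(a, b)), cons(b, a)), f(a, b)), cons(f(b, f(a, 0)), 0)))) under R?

1. cons(cons(f(a, a), 0), f(f(a, 0), cons(cons(cons(cons(b, f(a, b)), cons(b, a)), f(a, b)), cons(f(b, f(a, 0)), 0))))  →  cons(cons(a, 0), f(f(a, 0), cons(cons(cons(cons(b, f(a, b)), cons(b, a)), f(a, b)), cons(f(b, f(a, 0)), 0))))   [R1 at 1.1]
2. cons(cons(a, 0), f(f(a, 0), cons(cons(cons(cons(b, f(a, b)), cons(b, a)), f(a, b)), cons(f(b, f(a, 0)), 0))))  →  cons(cons(a, 0), f(0, cons(cons(cons(cons(b, f(a, b)), cons(b, a)), f(a, b)), cons(f(b, f(a, 0)), 0))))   [R1 at 2.1]
3. cons(cons(a, 0), f(0, cons(cons(cons(cons(b, f(a, b)), cons(b, a)), f(a, b)), cons(f(b, f(a, 0)), 0))))  →  cons(cons(a, 0), f(0, cons(cons(cons(cons(b, b), cons(b, a)), f(a, b)), cons(f(b, f(a, 0)), 0))))   [R1 at 2.2.1.1.1.2]
4. cons(cons(a, 0), f(0, cons(cons(cons(cons(b, b), cons(b, a)), f(a, b)), cons(f(b, f(a, 0)), 0))))  →  cons(cons(a, 0), f(0, cons(cons(cons(cons(b, b), cons(b, a)), b), cons(f(b, f(a, 0)), 0))))   [R1 at 2.2.1.2]
5. cons(cons(a, 0), f(0, cons(cons(cons(cons(b, b), cons(b, a)), b), cons(f(b, f(a, 0)), 0))))  →  cons(cons(a, 0), cons(f(b, f(a, 0)), 0))   [R7 at 2]
6. cons(cons(a, 0), cons(f(b, f(a, 0)), 0))  →  cons(cons(a, 0), cons(f(a, 0), 0))   [R3 at 2.1]
7. cons(cons(a, 0), cons(f(a, 0), 0))  →  cons(cons(a, 0), cons(0, 0))   [R1 at 2.1]

cons(cons(a, 0), cons(0, 0))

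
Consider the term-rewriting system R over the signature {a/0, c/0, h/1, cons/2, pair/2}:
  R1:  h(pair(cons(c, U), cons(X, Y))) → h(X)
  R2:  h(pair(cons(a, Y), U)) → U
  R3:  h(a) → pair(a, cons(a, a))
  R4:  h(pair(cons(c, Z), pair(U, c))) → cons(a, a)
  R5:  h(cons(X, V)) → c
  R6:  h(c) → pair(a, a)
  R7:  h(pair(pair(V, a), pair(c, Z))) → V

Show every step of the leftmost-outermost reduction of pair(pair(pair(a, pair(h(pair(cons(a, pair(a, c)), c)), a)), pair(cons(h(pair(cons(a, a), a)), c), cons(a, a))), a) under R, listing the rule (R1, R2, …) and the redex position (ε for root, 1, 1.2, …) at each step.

pair(pair(pair(a, pair(c, a)), pair(cons(a, c), cons(a, a))), a)

1. pair(pair(pair(a, pair(h(pair(cons(a, pair(a, c)), c)), a)), pair(cons(h(pair(cons(a, a), a)), c), cons(a, a))), a)  →  pair(pair(pair(a, pair(c, a)), pair(cons(h(pair(cons(a, a), a)), c), cons(a, a))), a)   [R2 at 1.1.2.1]
2. pair(pair(pair(a, pair(c, a)), pair(cons(h(pair(cons(a, a), a)), c), cons(a, a))), a)  →  pair(pair(pair(a, pair(c, a)), pair(cons(a, c), cons(a, a))), a)   [R2 at 1.2.1.1]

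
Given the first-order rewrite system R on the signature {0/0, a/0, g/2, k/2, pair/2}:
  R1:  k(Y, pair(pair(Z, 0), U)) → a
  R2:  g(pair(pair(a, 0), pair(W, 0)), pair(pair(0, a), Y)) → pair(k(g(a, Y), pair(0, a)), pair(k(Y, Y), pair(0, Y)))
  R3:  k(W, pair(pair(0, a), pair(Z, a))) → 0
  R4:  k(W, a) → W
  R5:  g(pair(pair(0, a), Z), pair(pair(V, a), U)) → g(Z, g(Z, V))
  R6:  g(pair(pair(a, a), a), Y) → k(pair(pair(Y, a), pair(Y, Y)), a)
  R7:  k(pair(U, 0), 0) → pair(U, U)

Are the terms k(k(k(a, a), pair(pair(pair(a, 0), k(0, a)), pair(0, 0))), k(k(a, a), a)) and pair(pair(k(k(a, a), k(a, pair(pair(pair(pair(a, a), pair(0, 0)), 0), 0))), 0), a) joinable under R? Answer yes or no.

Reduce t₁ = k(k(k(a, a), pair(pair(pair(a, 0), k(0, a)), pair(0, 0))), k(k(a, a), a)):
1. k(k(k(a, a), pair(pair(pair(a, 0), k(0, a)), pair(0, 0))), k(k(a, a), a))  →  k(k(a, pair(pair(pair(a, 0), k(0, a)), pair(0, 0))), k(k(a, a), a))   [R4 at 1.1]
2. k(k(a, pair(pair(pair(a, 0), k(0, a)), pair(0, 0))), k(k(a, a), a))  →  k(k(a, pair(pair(pair(a, 0), 0), pair(0, 0))), k(k(a, a), a))   [R4 at 1.2.1.2]
3. k(k(a, pair(pair(pair(a, 0), 0), pair(0, 0))), k(k(a, a), a))  →  k(a, k(k(a, a), a))   [R1 at 1]
4. k(a, k(k(a, a), a))  →  k(a, k(a, a))   [R4 at 2]
5. k(a, k(a, a))  →  k(a, a)   [R4 at 2]
6. k(a, a)  →  a   [R4 at ε]

Reduce t₂ = pair(pair(k(k(a, a), k(a, pair(pair(pair(pair(a, a), pair(0, 0)), 0), 0))), 0), a):
1. pair(pair(k(k(a, a), k(a, pair(pair(pair(pair(a, a), pair(0, 0)), 0), 0))), 0), a)  →  pair(pair(k(a, k(a, pair(pair(pair(pair(a, a), pair(0, 0)), 0), 0))), 0), a)   [R4 at 1.1.1]
2. pair(pair(k(a, k(a, pair(pair(pair(pair(a, a), pair(0, 0)), 0), 0))), 0), a)  →  pair(pair(k(a, a), 0), a)   [R1 at 1.1.2]
3. pair(pair(k(a, a), 0), a)  →  pair(pair(a, 0), a)   [R4 at 1.1]

no — NF(t₁) = a, NF(t₂) = pair(pair(a, 0), a)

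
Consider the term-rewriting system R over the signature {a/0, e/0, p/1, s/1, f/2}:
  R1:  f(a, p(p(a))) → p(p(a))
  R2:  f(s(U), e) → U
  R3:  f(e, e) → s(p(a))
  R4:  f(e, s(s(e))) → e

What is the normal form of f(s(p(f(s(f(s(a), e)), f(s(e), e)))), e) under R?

1. f(s(p(f(s(f(s(a), e)), f(s(e), e)))), e)  →  p(f(s(f(s(a), e)), f(s(e), e)))   [R2 at ε]
2. p(f(s(f(s(a), e)), f(s(e), e)))  →  p(f(s(a), f(s(e), e)))   [R2 at 1.1.1]
3. p(f(s(a), f(s(e), e)))  →  p(f(s(a), e))   [R2 at 1.2]
4. p(f(s(a), e))  →  p(a)   [R2 at 1]

p(a)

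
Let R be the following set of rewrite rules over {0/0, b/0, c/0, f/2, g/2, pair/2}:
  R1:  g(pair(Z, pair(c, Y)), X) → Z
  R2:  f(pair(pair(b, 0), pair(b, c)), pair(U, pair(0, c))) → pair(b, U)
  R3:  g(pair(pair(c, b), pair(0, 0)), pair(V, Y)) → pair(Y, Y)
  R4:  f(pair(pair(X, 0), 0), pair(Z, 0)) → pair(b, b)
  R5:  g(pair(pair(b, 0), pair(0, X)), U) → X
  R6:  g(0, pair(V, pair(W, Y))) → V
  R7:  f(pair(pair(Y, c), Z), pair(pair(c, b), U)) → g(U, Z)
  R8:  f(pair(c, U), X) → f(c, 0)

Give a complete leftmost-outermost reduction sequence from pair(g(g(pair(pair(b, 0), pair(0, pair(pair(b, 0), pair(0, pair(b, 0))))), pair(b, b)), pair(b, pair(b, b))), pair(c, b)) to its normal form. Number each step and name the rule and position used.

pair(pair(b, 0), pair(c, b))

1. pair(g(g(pair(pair(b, 0), pair(0, pair(pair(b, 0), pair(0, pair(b, 0))))), pair(b, b)), pair(b, pair(b, b))), pair(c, b))  →  pair(g(pair(pair(b, 0), pair(0, pair(b, 0))), pair(b, pair(b, b))), pair(c, b))   [R5 at 1.1]
2. pair(g(pair(pair(b, 0), pair(0, pair(b, 0))), pair(b, pair(b, b))), pair(c, b))  →  pair(pair(b, 0), pair(c, b))   [R5 at 1]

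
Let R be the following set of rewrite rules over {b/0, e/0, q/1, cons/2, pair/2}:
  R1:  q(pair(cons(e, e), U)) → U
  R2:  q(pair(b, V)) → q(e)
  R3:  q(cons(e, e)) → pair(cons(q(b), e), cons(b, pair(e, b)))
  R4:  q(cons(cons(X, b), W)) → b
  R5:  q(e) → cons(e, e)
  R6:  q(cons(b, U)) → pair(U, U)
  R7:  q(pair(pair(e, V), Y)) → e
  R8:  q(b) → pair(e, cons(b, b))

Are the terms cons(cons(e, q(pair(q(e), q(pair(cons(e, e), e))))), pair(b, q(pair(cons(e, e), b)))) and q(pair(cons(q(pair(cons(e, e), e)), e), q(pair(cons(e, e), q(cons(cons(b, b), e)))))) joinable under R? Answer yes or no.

no — NF(t₁) = cons(cons(e, e), pair(b, b)), NF(t₂) = b

Reduce t₁ = cons(cons(e, q(pair(q(e), q(pair(cons(e, e), e))))), pair(b, q(pair(cons(e, e), b)))):
1. cons(cons(e, q(pair(q(e), q(pair(cons(e, e), e))))), pair(b, q(pair(cons(e, e), b))))  →  cons(cons(e, q(pair(cons(e, e), q(pair(cons(e, e), e))))), pair(b, q(pair(cons(e, e), b))))   [R5 at 1.2.1.1]
2. cons(cons(e, q(pair(cons(e, e), q(pair(cons(e, e), e))))), pair(b, q(pair(cons(e, e), b))))  →  cons(cons(e, q(pair(cons(e, e), e))), pair(b, q(pair(cons(e, e), b))))   [R1 at 1.2]
3. cons(cons(e, q(pair(cons(e, e), e))), pair(b, q(pair(cons(e, e), b))))  →  cons(cons(e, e), pair(b, q(pair(cons(e, e), b))))   [R1 at 1.2]
4. cons(cons(e, e), pair(b, q(pair(cons(e, e), b))))  →  cons(cons(e, e), pair(b, b))   [R1 at 2.2]

Reduce t₂ = q(pair(cons(q(pair(cons(e, e), e)), e), q(pair(cons(e, e), q(cons(cons(b, b), e)))))):
1. q(pair(cons(q(pair(cons(e, e), e)), e), q(pair(cons(e, e), q(cons(cons(b, b), e))))))  →  q(pair(cons(e, e), q(pair(cons(e, e), q(cons(cons(b, b), e))))))   [R1 at 1.1.1]
2. q(pair(cons(e, e), q(pair(cons(e, e), q(cons(cons(b, b), e))))))  →  q(pair(cons(e, e), q(cons(cons(b, b), e))))   [R1 at ε]
3. q(pair(cons(e, e), q(cons(cons(b, b), e))))  →  q(cons(cons(b, b), e))   [R1 at ε]
4. q(cons(cons(b, b), e))  →  b   [R4 at ε]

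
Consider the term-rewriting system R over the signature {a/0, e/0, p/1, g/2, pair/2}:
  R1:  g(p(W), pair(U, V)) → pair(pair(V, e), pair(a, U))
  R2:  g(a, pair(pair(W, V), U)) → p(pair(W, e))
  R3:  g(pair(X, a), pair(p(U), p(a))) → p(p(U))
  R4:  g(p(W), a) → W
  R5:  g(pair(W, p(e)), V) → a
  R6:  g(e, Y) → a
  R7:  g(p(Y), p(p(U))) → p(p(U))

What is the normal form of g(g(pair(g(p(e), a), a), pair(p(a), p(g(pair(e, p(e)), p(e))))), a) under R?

1. g(g(pair(g(p(e), a), a), pair(p(a), p(g(pair(e, p(e)), p(e))))), a)  →  g(g(pair(e, a), pair(p(a), p(g(pair(e, p(e)), p(e))))), a)   [R4 at 1.1.1]
2. g(g(pair(e, a), pair(p(a), p(g(pair(e, p(e)), p(e))))), a)  →  g(g(pair(e, a), pair(p(a), p(a))), a)   [R5 at 1.2.2.1]
3. g(g(pair(e, a), pair(p(a), p(a))), a)  →  g(p(p(a)), a)   [R3 at 1]
4. g(p(p(a)), a)  →  p(a)   [R4 at ε]

p(a)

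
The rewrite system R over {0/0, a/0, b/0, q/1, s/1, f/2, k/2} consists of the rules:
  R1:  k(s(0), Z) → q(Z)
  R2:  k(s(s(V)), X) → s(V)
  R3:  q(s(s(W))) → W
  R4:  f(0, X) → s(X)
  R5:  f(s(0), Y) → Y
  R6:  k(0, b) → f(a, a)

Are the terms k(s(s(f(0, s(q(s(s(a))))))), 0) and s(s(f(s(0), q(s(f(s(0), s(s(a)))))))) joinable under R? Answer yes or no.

yes — NF(t₁) = s(s(s(a))), NF(t₂) = s(s(s(a)))

Reduce t₁ = k(s(s(f(0, s(q(s(s(a))))))), 0):
1. k(s(s(f(0, s(q(s(s(a))))))), 0)  →  s(f(0, s(q(s(s(a))))))   [R2 at ε]
2. s(f(0, s(q(s(s(a))))))  →  s(s(s(q(s(s(a))))))   [R4 at 1]
3. s(s(s(q(s(s(a))))))  →  s(s(s(a)))   [R3 at 1.1.1]

Reduce t₂ = s(s(f(s(0), q(s(f(s(0), s(s(a)))))))):
1. s(s(f(s(0), q(s(f(s(0), s(s(a))))))))  →  s(s(q(s(f(s(0), s(s(a)))))))   [R5 at 1.1]
2. s(s(q(s(f(s(0), s(s(a)))))))  →  s(s(q(s(s(s(a))))))   [R5 at 1.1.1.1]
3. s(s(q(s(s(s(a))))))  →  s(s(s(a)))   [R3 at 1.1]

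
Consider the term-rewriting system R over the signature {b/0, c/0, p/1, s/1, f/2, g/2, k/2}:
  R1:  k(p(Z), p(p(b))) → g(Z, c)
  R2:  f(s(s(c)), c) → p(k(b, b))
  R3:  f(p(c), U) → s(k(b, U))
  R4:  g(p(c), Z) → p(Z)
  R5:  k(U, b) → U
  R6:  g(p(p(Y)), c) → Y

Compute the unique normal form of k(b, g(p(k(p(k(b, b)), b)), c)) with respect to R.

b

1. k(b, g(p(k(p(k(b, b)), b)), c))  →  k(b, g(p(p(k(b, b))), c))   [R5 at 2.1.1]
2. k(b, g(p(p(k(b, b))), c))  →  k(b, k(b, b))   [R6 at 2]
3. k(b, k(b, b))  →  k(b, b)   [R5 at 2]
4. k(b, b)  →  b   [R5 at ε]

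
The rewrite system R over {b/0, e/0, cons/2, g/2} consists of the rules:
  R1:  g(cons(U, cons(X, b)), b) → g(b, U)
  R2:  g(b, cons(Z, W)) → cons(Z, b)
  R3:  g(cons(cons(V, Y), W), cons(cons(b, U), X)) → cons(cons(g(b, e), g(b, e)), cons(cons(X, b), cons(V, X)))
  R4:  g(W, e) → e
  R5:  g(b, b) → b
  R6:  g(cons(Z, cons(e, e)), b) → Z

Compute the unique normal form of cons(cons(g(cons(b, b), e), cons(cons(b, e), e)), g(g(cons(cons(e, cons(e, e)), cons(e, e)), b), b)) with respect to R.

1. cons(cons(g(cons(b, b), e), cons(cons(b, e), e)), g(g(cons(cons(e, cons(e, e)), cons(e, e)), b), b))  →  cons(cons(e, cons(cons(b, e), e)), g(g(cons(cons(e, cons(e, e)), cons(e, e)), b), b))   [R4 at 1.1]
2. cons(cons(e, cons(cons(b, e), e)), g(g(cons(cons(e, cons(e, e)), cons(e, e)), b), b))  →  cons(cons(e, cons(cons(b, e), e)), g(cons(e, cons(e, e)), b))   [R6 at 2.1]
3. cons(cons(e, cons(cons(b, e), e)), g(cons(e, cons(e, e)), b))  →  cons(cons(e, cons(cons(b, e), e)), e)   [R6 at 2]

cons(cons(e, cons(cons(b, e), e)), e)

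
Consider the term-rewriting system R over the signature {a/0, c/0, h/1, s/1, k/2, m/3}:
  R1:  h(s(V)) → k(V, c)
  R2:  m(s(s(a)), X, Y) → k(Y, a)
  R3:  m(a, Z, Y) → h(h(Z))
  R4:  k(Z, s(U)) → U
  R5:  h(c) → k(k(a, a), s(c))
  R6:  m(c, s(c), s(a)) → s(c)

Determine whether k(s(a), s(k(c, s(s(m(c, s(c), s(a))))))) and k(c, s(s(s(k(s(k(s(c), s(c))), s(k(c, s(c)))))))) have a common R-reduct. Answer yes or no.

yes — NF(t₁) = s(s(c)), NF(t₂) = s(s(c))

Reduce t₁ = k(s(a), s(k(c, s(s(m(c, s(c), s(a))))))):
1. k(s(a), s(k(c, s(s(m(c, s(c), s(a)))))))  →  k(c, s(s(m(c, s(c), s(a)))))   [R4 at ε]
2. k(c, s(s(m(c, s(c), s(a)))))  →  s(m(c, s(c), s(a)))   [R4 at ε]
3. s(m(c, s(c), s(a)))  →  s(s(c))   [R6 at 1]

Reduce t₂ = k(c, s(s(s(k(s(k(s(c), s(c))), s(k(c, s(c)))))))):
1. k(c, s(s(s(k(s(k(s(c), s(c))), s(k(c, s(c))))))))  →  s(s(k(s(k(s(c), s(c))), s(k(c, s(c))))))   [R4 at ε]
2. s(s(k(s(k(s(c), s(c))), s(k(c, s(c))))))  →  s(s(k(c, s(c))))   [R4 at 1.1]
3. s(s(k(c, s(c))))  →  s(s(c))   [R4 at 1.1]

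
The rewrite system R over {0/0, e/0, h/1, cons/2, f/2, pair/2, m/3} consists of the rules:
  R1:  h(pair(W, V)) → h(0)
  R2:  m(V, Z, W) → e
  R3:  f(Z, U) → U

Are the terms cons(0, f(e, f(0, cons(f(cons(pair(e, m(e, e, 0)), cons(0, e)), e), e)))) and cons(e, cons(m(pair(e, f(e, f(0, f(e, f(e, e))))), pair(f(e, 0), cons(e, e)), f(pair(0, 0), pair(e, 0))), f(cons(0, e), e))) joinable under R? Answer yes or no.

no — NF(t₁) = cons(0, cons(e, e)), NF(t₂) = cons(e, cons(e, e))

Reduce t₁ = cons(0, f(e, f(0, cons(f(cons(pair(e, m(e, e, 0)), cons(0, e)), e), e)))):
1. cons(0, f(e, f(0, cons(f(cons(pair(e, m(e, e, 0)), cons(0, e)), e), e))))  →  cons(0, f(0, cons(f(cons(pair(e, m(e, e, 0)), cons(0, e)), e), e)))   [R3 at 2]
2. cons(0, f(0, cons(f(cons(pair(e, m(e, e, 0)), cons(0, e)), e), e)))  →  cons(0, cons(f(cons(pair(e, m(e, e, 0)), cons(0, e)), e), e))   [R3 at 2]
3. cons(0, cons(f(cons(pair(e, m(e, e, 0)), cons(0, e)), e), e))  →  cons(0, cons(e, e))   [R3 at 2.1]

Reduce t₂ = cons(e, cons(m(pair(e, f(e, f(0, f(e, f(e, e))))), pair(f(e, 0), cons(e, e)), f(pair(0, 0), pair(e, 0))), f(cons(0, e), e))):
1. cons(e, cons(m(pair(e, f(e, f(0, f(e, f(e, e))))), pair(f(e, 0), cons(e, e)), f(pair(0, 0), pair(e, 0))), f(cons(0, e), e)))  →  cons(e, cons(e, f(cons(0, e), e)))   [R2 at 2.1]
2. cons(e, cons(e, f(cons(0, e), e)))  →  cons(e, cons(e, e))   [R3 at 2.2]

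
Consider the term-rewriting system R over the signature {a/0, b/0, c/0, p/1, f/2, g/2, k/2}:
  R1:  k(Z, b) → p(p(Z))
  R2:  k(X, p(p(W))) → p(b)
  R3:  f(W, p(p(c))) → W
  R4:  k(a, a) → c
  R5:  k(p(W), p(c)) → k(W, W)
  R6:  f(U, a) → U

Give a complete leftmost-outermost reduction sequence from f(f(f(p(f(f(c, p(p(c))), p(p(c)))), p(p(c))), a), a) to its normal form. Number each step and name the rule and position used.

1. f(f(f(p(f(f(c, p(p(c))), p(p(c)))), p(p(c))), a), a)  →  f(f(p(f(f(c, p(p(c))), p(p(c)))), p(p(c))), a)   [R6 at ε]
2. f(f(p(f(f(c, p(p(c))), p(p(c)))), p(p(c))), a)  →  f(p(f(f(c, p(p(c))), p(p(c)))), p(p(c)))   [R6 at ε]
3. f(p(f(f(c, p(p(c))), p(p(c)))), p(p(c)))  →  p(f(f(c, p(p(c))), p(p(c))))   [R3 at ε]
4. p(f(f(c, p(p(c))), p(p(c))))  →  p(f(c, p(p(c))))   [R3 at 1]
5. p(f(c, p(p(c))))  →  p(c)   [R3 at 1]

p(c)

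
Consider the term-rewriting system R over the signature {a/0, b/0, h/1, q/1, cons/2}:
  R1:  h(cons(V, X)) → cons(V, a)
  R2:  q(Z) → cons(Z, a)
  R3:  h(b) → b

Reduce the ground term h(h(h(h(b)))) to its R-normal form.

1. h(h(h(h(b))))  →  h(h(h(b)))   [R3 at 1.1.1]
2. h(h(h(b)))  →  h(h(b))   [R3 at 1.1]
3. h(h(b))  →  h(b)   [R3 at 1]
4. h(b)  →  b   [R3 at ε]

b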